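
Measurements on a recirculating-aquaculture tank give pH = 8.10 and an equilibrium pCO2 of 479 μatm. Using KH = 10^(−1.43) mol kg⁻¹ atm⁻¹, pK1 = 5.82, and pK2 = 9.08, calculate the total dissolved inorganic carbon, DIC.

[CO2*] = KH · pCO2 = 10^(−1.43) × 479×10^-6 = 1.780×10^-5 mol/kg
α₀ = 1/(1 + K1/[H⁺] + K1K2/[H⁺]²) = 1/(1 + 10^+2.28 + 10^+1.30) = 0.004728
DIC = [CO2*]/α₀ = 1.780×10^-5 / 0.004728 = 3.76 mmol/kg

DIC = 3.76 mmol/kg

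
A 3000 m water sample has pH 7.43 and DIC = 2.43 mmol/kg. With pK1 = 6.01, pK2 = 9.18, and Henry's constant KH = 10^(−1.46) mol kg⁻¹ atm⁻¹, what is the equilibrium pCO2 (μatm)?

pCO2 = 2520 μatm

α₀ = 1 / (1 + K1/[H⁺] + K1K2/[H⁺]²) = 1 / (1 + 10^+1.42 + 10^-0.33)
   = 1 / (1 + 26.303 + 0.46774) = 1/27.770 = 0.03601
[CO2*] = α₀ × DIC = 0.03601 × 2.43 = 0.08750 mmol/kg
pCO2 = [CO2*]/KH = 8.750×10^-5 / 3.467×10^-2 = 2520 μatm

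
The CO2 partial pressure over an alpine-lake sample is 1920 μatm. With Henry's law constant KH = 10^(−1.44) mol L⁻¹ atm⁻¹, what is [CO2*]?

[CO2*] = 69.7 μmol/L

KH = 10^(−1.44) = 3.631×10^-2 mol L⁻¹ atm⁻¹
[CO2*] = KH · pCO2 = 3.631×10^-2 × 1920×10^-6 atm = 6.97×10^-5 mol/L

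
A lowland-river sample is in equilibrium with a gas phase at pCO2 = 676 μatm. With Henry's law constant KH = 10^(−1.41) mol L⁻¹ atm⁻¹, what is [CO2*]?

KH = 10^(−1.41) = 3.890×10^-2 mol L⁻¹ atm⁻¹
[CO2*] = KH · pCO2 = 3.890×10^-2 × 676×10^-6 atm = 2.63×10^-5 mol/L

[CO2*] = 26.3 μmol/L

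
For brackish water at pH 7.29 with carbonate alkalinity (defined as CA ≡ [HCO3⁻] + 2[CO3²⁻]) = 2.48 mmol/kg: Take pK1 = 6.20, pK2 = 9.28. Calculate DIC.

DIC = 2.65 mmol/kg

CA = [HCO3⁻] + 2[CO3²⁻] = (α₁ + 2α₂)·DIC
At pH 7.29: [H⁺]/K1 = 10^-1.09 = 0.081283, K2/[H⁺] = 10^-1.99 = 0.010233
α₁ = 1/(1 + 0.081283 + 0.010233) = 1/1.0915 = 0.9162; α₂ = α₁·K2/[H⁺] = 0.009375
α₁ + 2α₂ = 0.9349
DIC = CA / (α₁ + 2α₂) = 2.48 / 0.9349 = 2.65 mmol/kg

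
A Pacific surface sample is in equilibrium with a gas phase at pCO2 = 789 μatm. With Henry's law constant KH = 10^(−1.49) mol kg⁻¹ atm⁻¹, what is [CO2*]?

KH = 10^(−1.49) = 3.236×10^-2 mol kg⁻¹ atm⁻¹
[CO2*] = KH · pCO2 = 3.236×10^-2 × 789×10^-6 atm = 2.55×10^-5 mol/kg

[CO2*] = 25.5 μmol/kg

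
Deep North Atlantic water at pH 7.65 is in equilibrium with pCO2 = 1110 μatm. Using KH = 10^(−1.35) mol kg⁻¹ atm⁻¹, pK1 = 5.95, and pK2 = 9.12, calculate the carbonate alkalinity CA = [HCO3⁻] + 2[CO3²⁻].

CA = 2.65 mmol/kg

[CO2*] = KH · pCO2 = 10^(−1.35) × 1110×10^-6 = 4.958×10^-5 mol/kg
α₀ = 1/(1 + K1/[H⁺] + K1K2/[H⁺]²) = 1/(1 + 10^+1.70 + 10^+0.23) = 0.01893
DIC = [CO2*]/α₀ = 4.958×10^-5 / 0.01893 = 2.619 mmol/kg
CA = (α₁ + 2α₂)·DIC = (0.9489 + 2×0.03215) × 2.619 = 2.65 mmol/kg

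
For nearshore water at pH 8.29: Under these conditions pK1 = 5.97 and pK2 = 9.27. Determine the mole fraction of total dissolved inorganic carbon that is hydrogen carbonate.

α₁ = 1 / (1 + [H⁺]/K1 + K2/[H⁺]) = 1 / (1 + 10^-2.32 + 10^-0.98)
   = 1 / (1 + 0.0047863 + 0.10471) = 1/1.1095 = 0.9013

α₁ = 0.901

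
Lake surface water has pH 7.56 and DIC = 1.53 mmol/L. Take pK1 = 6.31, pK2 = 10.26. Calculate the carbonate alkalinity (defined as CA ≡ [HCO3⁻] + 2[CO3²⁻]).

CA = [HCO3⁻] + 2[CO3²⁻] = (α₁ + 2α₂)·DIC
At pH 7.56: [H⁺]/K1 = 10^-1.25 = 0.056234, K2/[H⁺] = 10^-2.70 = 0.0019953
α₁ = 1/(1 + 0.056234 + 0.0019953) = 1/1.0582 = 0.9450; α₂ = α₁·K2/[H⁺] = 0.001885
α₁ + 2α₂ = 0.9487
CA = 0.9487 × 1.53 = 1.45 mmol/L

CA = 1.45 mmol/L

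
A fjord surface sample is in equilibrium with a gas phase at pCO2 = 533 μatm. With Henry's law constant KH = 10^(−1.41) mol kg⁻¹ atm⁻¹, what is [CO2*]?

KH = 10^(−1.41) = 3.890×10^-2 mol kg⁻¹ atm⁻¹
[CO2*] = KH · pCO2 = 3.890×10^-2 × 533×10^-6 atm = 2.07×10^-5 mol/kg

[CO2*] = 20.7 μmol/kg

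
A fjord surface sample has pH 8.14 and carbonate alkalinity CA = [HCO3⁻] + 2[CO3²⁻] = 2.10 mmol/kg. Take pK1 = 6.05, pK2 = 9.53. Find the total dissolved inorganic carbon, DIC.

DIC = 2.04 mmol/kg

CA = [HCO3⁻] + 2[CO3²⁻] = (α₁ + 2α₂)·DIC
At pH 8.14: [H⁺]/K1 = 10^-2.09 = 0.0081283, K2/[H⁺] = 10^-1.39 = 0.040738
α₁ = 1/(1 + 0.0081283 + 0.040738) = 1/1.0489 = 0.9534; α₂ = α₁·K2/[H⁺] = 0.03884
α₁ + 2α₂ = 1.0311
DIC = CA / (α₁ + 2α₂) = 2.10 / 1.0311 = 2.04 mmol/kg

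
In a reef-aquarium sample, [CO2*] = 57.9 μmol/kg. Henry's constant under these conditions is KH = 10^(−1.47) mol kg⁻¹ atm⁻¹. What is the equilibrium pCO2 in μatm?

pCO2 = 1710 μatm

KH = 10^(−1.47) = 3.388×10^-2 mol kg⁻¹ atm⁻¹
pCO2 = [CO2*]/KH = 57.9×10^-6 / 3.388×10^-2 = 1.71×10^-3 atm = 1710 μatm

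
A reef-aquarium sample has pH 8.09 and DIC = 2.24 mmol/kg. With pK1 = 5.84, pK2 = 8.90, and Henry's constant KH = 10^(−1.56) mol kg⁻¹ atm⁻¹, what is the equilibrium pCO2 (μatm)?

α₀ = 1 / (1 + K1/[H⁺] + K1K2/[H⁺]²) = 1 / (1 + 10^+2.25 + 10^+1.44)
   = 1 / (1 + 177.83 + 27.542) = 1/206.37 = 0.004846
[CO2*] = α₀ × DIC = 0.004846 × 2.24 = 0.01085 mmol/kg = 10.85 μmol/kg
pCO2 = [CO2*]/KH = 1.085×10^-5 / 2.754×10^-2 = 394 μatm

pCO2 = 394 μatm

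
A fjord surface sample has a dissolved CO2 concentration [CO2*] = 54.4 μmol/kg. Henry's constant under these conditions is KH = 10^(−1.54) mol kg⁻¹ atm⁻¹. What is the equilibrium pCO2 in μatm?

pCO2 = 1890 μatm

KH = 10^(−1.54) = 2.884×10^-2 mol kg⁻¹ atm⁻¹
pCO2 = [CO2*]/KH = 54.4×10^-6 / 2.884×10^-2 = 1.89×10^-3 atm = 1890 μatm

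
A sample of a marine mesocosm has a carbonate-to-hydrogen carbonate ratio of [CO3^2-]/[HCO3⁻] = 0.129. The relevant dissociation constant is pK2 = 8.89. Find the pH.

pH = 8.00

From K2 = [H⁺][CO3^2-]/[HCO3⁻]:  pH = pK2 + log₁₀([CO3^2-]/[HCO3⁻])
log₁₀(0.129) = -0.889
pH = 8.89 + (-0.889) = 8.00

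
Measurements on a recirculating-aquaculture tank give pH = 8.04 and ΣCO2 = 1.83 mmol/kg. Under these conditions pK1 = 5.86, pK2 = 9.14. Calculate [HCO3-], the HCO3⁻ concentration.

[HCO3⁻] = 1.69 mmol/kg

α₁ = 1 / (1 + [H⁺]/K1 + K2/[H⁺]) = 1 / (1 + 10^-2.18 + 10^-1.10)
   = 1 / (1 + 0.0066069 + 0.079433) = 1/1.0860 = 0.9208
[HCO3⁻] = α₁ × DIC = 0.9208 × 1.83 = 1.69 mmol/kg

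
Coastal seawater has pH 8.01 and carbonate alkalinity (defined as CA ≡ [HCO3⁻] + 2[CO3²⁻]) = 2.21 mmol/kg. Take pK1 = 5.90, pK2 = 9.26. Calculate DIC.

DIC = 2.11 mmol/kg

CA = [HCO3⁻] + 2[CO3²⁻] = (α₁ + 2α₂)·DIC
At pH 8.01: [H⁺]/K1 = 10^-2.11 = 0.0077625, K2/[H⁺] = 10^-1.25 = 0.056234
α₁ = 1/(1 + 0.0077625 + 0.056234) = 1/1.0640 = 0.9399; α₂ = α₁·K2/[H⁺] = 0.05285
α₁ + 2α₂ = 1.0456
DIC = CA / (α₁ + 2α₂) = 2.21 / 1.0456 = 2.11 mmol/kg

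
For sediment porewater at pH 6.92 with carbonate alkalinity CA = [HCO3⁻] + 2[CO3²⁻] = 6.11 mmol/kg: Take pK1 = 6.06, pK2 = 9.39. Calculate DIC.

DIC = 6.93 mmol/kg

CA = [HCO3⁻] + 2[CO3²⁻] = (α₁ + 2α₂)·DIC
At pH 6.92: [H⁺]/K1 = 10^-0.86 = 0.13804, K2/[H⁺] = 10^-2.47 = 0.0033884
α₁ = 1/(1 + 0.13804 + 0.0033884) = 1/1.1414 = 0.8761; α₂ = α₁·K2/[H⁺] = 0.002969
α₁ + 2α₂ = 0.8820
DIC = CA / (α₁ + 2α₂) = 6.11 / 0.8820 = 6.93 mmol/kg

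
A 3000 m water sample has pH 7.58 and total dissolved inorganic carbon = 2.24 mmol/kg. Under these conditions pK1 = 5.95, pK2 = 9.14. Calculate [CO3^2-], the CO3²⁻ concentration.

α₂ = 1 / (1 + [H⁺]/K2 + [H⁺]²/(K1K2)) = 1 / (1 + 10^+1.56 + 10^-0.07)
   = 1 / (1 + 36.308 + 0.85114) = 1/38.159 = 0.02621
[CO3²⁻] = α₂ × DIC = 0.02621 × 2.24 = 0.0587 mmol/kg

[CO3²⁻] = 0.0587 mmol/kg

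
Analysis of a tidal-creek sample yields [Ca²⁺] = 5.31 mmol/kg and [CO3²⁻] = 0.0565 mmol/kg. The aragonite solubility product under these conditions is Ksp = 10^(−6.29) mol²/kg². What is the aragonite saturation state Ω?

Ω = 0.585

Ksp = 10^(−6.29) = 5.129×10^-7
Ω = [Ca²⁺][CO3²⁻]/Ksp = (5.31×10^-3)(0.0565×10^-3) / 5.129×10^-7 = 0.585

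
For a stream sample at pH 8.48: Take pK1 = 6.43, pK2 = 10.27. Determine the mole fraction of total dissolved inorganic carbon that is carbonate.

α₂ = 1 / (1 + [H⁺]/K2 + [H⁺]²/(K1K2)) = 1 / (1 + 10^+1.79 + 10^-0.26)
   = 1 / (1 + 61.660 + 0.54954) = 1/63.209 = 0.01582

α₂ = 0.0158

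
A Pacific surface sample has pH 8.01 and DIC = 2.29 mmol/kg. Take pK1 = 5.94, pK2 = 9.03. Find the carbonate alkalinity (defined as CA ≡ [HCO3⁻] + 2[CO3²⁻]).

CA = 2.47 mmol/kg

CA = [HCO3⁻] + 2[CO3²⁻] = (α₁ + 2α₂)·DIC
At pH 8.01: [H⁺]/K1 = 10^-2.07 = 0.0085114, K2/[H⁺] = 10^-1.02 = 0.095499
α₁ = 1/(1 + 0.0085114 + 0.095499) = 1/1.1040 = 0.9058; α₂ = α₁·K2/[H⁺] = 0.08650
α₁ + 2α₂ = 1.0788
CA = 1.0788 × 2.29 = 2.47 mmol/kg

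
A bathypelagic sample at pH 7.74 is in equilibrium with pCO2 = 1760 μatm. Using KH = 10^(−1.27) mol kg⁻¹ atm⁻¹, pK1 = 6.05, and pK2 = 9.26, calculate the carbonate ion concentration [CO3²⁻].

[CO3²⁻] = 0.140 mmol/kg

[CO2*] = KH · pCO2 = 10^(−1.27) × 1760×10^-6 = 9.452×10^-5 mol/kg
α₀ = 1/(1 + K1/[H⁺] + K1K2/[H⁺]²) = 1/(1 + 10^+1.69 + 10^+0.17) = 0.01943
DIC = [CO2*]/α₀ = 9.452×10^-5 / 0.01943 = 4.864 mmol/kg
[CO3²⁻] = α₂·DIC; α₂ = 0.02874, so [CO3²⁻] = 0.02874 × 4.864 = 0.140 mmol/kg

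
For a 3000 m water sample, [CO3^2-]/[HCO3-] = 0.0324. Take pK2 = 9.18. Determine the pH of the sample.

From K2 = [H⁺][CO3^2-]/[HCO3-]:  pH = pK2 + log₁₀([CO3^2-]/[HCO3-])
log₁₀(0.0324) = -1.489
pH = 9.18 + (-1.489) = 7.69

pH = 7.69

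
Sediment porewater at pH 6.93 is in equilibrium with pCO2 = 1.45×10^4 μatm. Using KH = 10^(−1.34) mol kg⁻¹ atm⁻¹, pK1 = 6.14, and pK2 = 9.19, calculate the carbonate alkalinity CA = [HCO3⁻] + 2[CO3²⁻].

CA = 4.13 mmol/kg

[CO2*] = KH · pCO2 = 10^(−1.34) × 1.45×10^4×10^-6 = 6.628×10^-4 mol/kg
α₀ = 1/(1 + K1/[H⁺] + K1K2/[H⁺]²) = 1/(1 + 10^+0.79 + 10^-1.47) = 0.1389
DIC = [CO2*]/α₀ = 6.628×10^-4 / 0.1389 = 4.772 mmol/kg
CA = (α₁ + 2α₂)·DIC = (0.8564 + 2×0.004706) × 4.772 = 4.13 mmol/kg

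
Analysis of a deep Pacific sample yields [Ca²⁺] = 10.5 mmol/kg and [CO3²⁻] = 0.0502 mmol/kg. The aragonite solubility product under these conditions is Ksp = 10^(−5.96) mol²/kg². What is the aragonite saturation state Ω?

Ksp = 10^(−5.96) = 1.096×10^-6
Ω = [Ca²⁺][CO3²⁻]/Ksp = (10.5×10^-3)(0.0502×10^-3) / 1.096×10^-6 = 0.481

Ω = 0.481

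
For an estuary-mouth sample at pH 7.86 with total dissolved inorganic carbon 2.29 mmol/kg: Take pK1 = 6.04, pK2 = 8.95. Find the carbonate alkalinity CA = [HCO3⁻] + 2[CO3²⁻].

CA = [HCO3⁻] + 2[CO3²⁻] = (α₁ + 2α₂)·DIC
At pH 7.86: [H⁺]/K1 = 10^-1.82 = 0.015136, K2/[H⁺] = 10^-1.09 = 0.081283
α₁ = 1/(1 + 0.015136 + 0.081283) = 1/1.0964 = 0.9121; α₂ = α₁·K2/[H⁺] = 0.07414
α₁ + 2α₂ = 1.0603
CA = 1.0603 × 2.29 = 2.43 mmol/kg

CA = 2.43 mmol/kg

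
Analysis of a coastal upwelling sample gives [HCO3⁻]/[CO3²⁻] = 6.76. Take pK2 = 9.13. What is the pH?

pH = 8.30

From K2 = [H⁺][CO3²⁻]/[HCO3⁻]:  pH = pK2 − log₁₀([HCO3⁻]/[CO3²⁻])
log₁₀(6.76) = +0.830
pH = 9.13 − (+0.830) = 8.30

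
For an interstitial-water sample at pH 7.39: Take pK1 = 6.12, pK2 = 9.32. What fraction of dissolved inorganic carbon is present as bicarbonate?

α₁ = 1 / (1 + [H⁺]/K1 + K2/[H⁺]) = 1 / (1 + 10^-1.27 + 10^-1.93)
   = 1 / (1 + 0.053703 + 0.011749) = 1/1.0655 = 0.9386

α₁ = 0.939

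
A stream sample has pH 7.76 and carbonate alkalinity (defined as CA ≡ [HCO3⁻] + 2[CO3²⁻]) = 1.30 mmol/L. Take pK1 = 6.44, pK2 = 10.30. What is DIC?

CA = [HCO3⁻] + 2[CO3²⁻] = (α₁ + 2α₂)·DIC
At pH 7.76: [H⁺]/K1 = 10^-1.32 = 0.047863, K2/[H⁺] = 10^-2.54 = 0.0028840
α₁ = 1/(1 + 0.047863 + 0.0028840) = 1/1.0507 = 0.9517; α₂ = α₁·K2/[H⁺] = 0.002745
α₁ + 2α₂ = 0.9572
DIC = CA / (α₁ + 2α₂) = 1.30 / 0.9572 = 1.36 mmol/L

DIC = 1.36 mmol/L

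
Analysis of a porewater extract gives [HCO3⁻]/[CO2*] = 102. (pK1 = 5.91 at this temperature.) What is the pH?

pH = 7.92

From K1 = [H⁺][HCO3⁻]/[CO2*]:  pH = pK1 + log₁₀([HCO3⁻]/[CO2*])
log₁₀(102) = +2.009
pH = 5.91 + (+2.009) = 7.92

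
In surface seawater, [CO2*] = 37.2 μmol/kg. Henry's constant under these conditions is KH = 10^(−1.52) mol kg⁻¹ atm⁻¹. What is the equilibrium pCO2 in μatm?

pCO2 = 1230 μatm

KH = 10^(−1.52) = 3.020×10^-2 mol kg⁻¹ atm⁻¹
pCO2 = [CO2*]/KH = 37.2×10^-6 / 3.020×10^-2 = 1.23×10^-3 atm = 1230 μatm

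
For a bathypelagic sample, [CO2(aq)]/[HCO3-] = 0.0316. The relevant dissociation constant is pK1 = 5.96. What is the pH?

pH = 7.46

From K1 = [H⁺][HCO3-]/[CO2(aq)]:  pH = pK1 − log₁₀([CO2(aq)]/[HCO3-])
log₁₀(0.0316) = -1.500
pH = 5.96 − (-1.500) = 7.46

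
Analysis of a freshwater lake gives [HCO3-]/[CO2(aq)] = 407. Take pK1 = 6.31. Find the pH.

From K1 = [H⁺][HCO3-]/[CO2(aq)]:  pH = pK1 + log₁₀([HCO3-]/[CO2(aq)])
log₁₀(407) = +2.610
pH = 6.31 + (+2.610) = 8.92

pH = 8.92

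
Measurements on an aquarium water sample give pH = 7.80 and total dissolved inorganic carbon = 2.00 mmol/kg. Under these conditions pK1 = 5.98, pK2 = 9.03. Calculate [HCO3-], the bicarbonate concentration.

[HCO3⁻] = 1.86 mmol/kg

α₁ = 1 / (1 + [H⁺]/K1 + K2/[H⁺]) = 1 / (1 + 10^-1.82 + 10^-1.23)
   = 1 / (1 + 0.015136 + 0.058884) = 1/1.0740 = 0.9311
[HCO3⁻] = α₁ × DIC = 0.9311 × 2.00 = 1.86 mmol/kg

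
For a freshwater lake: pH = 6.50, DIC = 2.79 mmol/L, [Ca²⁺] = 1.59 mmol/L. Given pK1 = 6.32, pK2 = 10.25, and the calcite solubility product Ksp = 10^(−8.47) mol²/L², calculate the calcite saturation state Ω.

Ω = 0.140

α₂ = 1 / (1 + [H⁺]/K2 + [H⁺]²/(K1K2)) = 1 / (1 + 10^+3.75 + 10^+3.57)
   = 1 / (1 + 5623.4 + 3715.4) = 1/9339.8 = 0.0001071
[CO3²⁻] = α₂ × DIC = 0.0001071 × 2.79 = 0.0002987 mmol/L = 0.2987 μmol/L
Ksp = 10^(−8.47) = 3.388×10^-9
Ω = [Ca²⁺][CO3²⁻]/Ksp = (1.59×10^-3)(2.987×10^-7) / 3.388×10^-9 = 0.140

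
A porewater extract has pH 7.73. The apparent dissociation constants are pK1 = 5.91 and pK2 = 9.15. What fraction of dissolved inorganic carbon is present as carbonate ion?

α₂ = 1 / (1 + [H⁺]/K2 + [H⁺]²/(K1K2)) = 1 / (1 + 10^+1.42 + 10^-0.40)
   = 1 / (1 + 26.303 + 0.39811) = 1/27.701 = 0.03610

α₂ = 0.0361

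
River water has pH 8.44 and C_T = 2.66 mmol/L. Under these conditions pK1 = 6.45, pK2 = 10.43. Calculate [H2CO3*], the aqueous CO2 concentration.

α₀ = 1 / (1 + K1/[H⁺] + K1K2/[H⁺]²) = 1 / (1 + 10^+1.99 + 10^+0.00)
   = 1 / (1 + 97.724 + 1.0000) = 1/99.724 = 0.01003
[CO2*] = α₀ × DIC = 0.01003 × 2.66 = 0.0267 mmol/L

[CO2*] = 0.0267 mmol/L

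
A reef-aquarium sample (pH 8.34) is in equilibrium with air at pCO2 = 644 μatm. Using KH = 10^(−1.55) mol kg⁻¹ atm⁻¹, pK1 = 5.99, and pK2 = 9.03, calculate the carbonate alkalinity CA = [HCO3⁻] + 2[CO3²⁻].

[CO2*] = KH · pCO2 = 10^(−1.55) × 644×10^-6 = 1.815×10^-5 mol/kg
α₀ = 1/(1 + K1/[H⁺] + K1K2/[H⁺]²) = 1/(1 + 10^+2.35 + 10^+1.66) = 0.003696
DIC = [CO2*]/α₀ = 1.815×10^-5 / 0.003696 = 4.911 mmol/kg
CA = (α₁ + 2α₂)·DIC = (0.8274 + 2×0.1689) × 4.911 = 5.72 mmol/kg

CA = 5.72 mmol/kg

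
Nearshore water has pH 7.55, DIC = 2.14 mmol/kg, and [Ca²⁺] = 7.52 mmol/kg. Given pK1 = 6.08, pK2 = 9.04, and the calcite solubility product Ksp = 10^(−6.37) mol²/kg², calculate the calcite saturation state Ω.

α₂ = 1 / (1 + [H⁺]/K2 + [H⁺]²/(K1K2)) = 1 / (1 + 10^+1.49 + 10^+0.02)
   = 1 / (1 + 30.903 + 1.0471) = 1/32.950 = 0.03035
[CO3²⁻] = α₂ × DIC = 0.03035 × 2.14 = 0.06495 mmol/kg
Ksp = 10^(−6.37) = 4.266×10^-7
Ω = [Ca²⁺][CO3²⁻]/Ksp = (7.52×10^-3)(6.495×10^-5) / 4.266×10^-7 = 1.14

Ω = 1.14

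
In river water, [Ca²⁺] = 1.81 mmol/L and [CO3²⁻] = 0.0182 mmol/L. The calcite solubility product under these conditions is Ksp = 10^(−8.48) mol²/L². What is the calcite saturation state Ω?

Ksp = 10^(−8.48) = 3.311×10^-9
Ω = [Ca²⁺][CO3²⁻]/Ksp = (1.81×10^-3)(0.0182×10^-3) / 3.311×10^-9 = 9.95

Ω = 9.95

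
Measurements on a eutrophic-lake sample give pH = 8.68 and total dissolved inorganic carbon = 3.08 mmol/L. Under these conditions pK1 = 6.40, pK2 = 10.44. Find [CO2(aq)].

[CO2*] = 15.8 μmol/L

α₀ = 1 / (1 + K1/[H⁺] + K1K2/[H⁺]²) = 1 / (1 + 10^+2.28 + 10^+0.52)
   = 1 / (1 + 190.55 + 3.3113) = 1/194.86 = 0.005132
[CO2*] = α₀ × DIC = 0.005132 × 3.08 = 0.0158 mmol/L = 15.8 μmol/L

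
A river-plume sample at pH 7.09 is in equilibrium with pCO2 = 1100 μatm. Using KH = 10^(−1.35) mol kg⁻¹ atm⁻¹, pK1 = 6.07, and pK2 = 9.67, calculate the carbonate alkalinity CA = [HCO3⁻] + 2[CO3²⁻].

CA = 0.517 mmol/kg

[CO2*] = KH · pCO2 = 10^(−1.35) × 1100×10^-6 = 4.914×10^-5 mol/kg
α₀ = 1/(1 + K1/[H⁺] + K1K2/[H⁺]²) = 1/(1 + 10^+1.02 + 10^-1.56) = 0.08697
DIC = [CO2*]/α₀ = 4.914×10^-5 / 0.08697 = 0.5650 mmol/kg
CA = (α₁ + 2α₂)·DIC = (0.9106 + 2×0.002395) × 0.5650 = 0.517 mmol/kg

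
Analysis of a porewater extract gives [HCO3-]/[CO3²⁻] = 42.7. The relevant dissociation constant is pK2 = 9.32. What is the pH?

From K2 = [H⁺][CO3²⁻]/[HCO3-]:  pH = pK2 − log₁₀([HCO3-]/[CO3²⁻])
log₁₀(42.7) = +1.630
pH = 9.32 − (+1.630) = 7.69

pH = 7.69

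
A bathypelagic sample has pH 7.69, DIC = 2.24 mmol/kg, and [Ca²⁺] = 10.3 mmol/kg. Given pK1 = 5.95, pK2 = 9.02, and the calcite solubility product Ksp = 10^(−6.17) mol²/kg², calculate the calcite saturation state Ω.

α₂ = 1 / (1 + [H⁺]/K2 + [H⁺]²/(K1K2)) = 1 / (1 + 10^+1.33 + 10^-0.41)
   = 1 / (1 + 21.380 + 0.38905) = 1/22.769 = 0.04392
[CO3²⁻] = α₂ × DIC = 0.04392 × 2.24 = 0.09838 mmol/kg
Ksp = 10^(−6.17) = 6.761×10^-7
Ω = [Ca²⁺][CO3²⁻]/Ksp = (10.3×10^-3)(9.838×10^-5) / 6.761×10^-7 = 1.50

Ω = 1.50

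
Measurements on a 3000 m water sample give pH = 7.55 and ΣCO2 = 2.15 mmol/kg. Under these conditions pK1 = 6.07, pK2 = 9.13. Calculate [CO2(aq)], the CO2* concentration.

α₀ = 1 / (1 + K1/[H⁺] + K1K2/[H⁺]²) = 1 / (1 + 10^+1.48 + 10^-0.10)
   = 1 / (1 + 30.200 + 0.79433) = 1/31.994 = 0.03126
[CO2*] = α₀ × DIC = 0.03126 × 2.15 = 0.0672 mmol/kg

[CO2*] = 0.0672 mmol/kg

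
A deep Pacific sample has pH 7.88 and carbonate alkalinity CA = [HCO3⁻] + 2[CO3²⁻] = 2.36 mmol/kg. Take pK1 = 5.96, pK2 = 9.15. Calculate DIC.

DIC = 2.27 mmol/kg

CA = [HCO3⁻] + 2[CO3²⁻] = (α₁ + 2α₂)·DIC
At pH 7.88: [H⁺]/K1 = 10^-1.92 = 0.012023, K2/[H⁺] = 10^-1.27 = 0.053703
α₁ = 1/(1 + 0.012023 + 0.053703) = 1/1.0657 = 0.9383; α₂ = α₁·K2/[H⁺] = 0.05039
α₁ + 2α₂ = 1.0391
DIC = CA / (α₁ + 2α₂) = 2.36 / 1.0391 = 2.27 mmol/kg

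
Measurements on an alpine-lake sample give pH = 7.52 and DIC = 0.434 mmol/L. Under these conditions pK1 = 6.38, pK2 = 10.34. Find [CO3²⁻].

[CO3²⁻] = 0.612 μmol/L

α₂ = 1 / (1 + [H⁺]/K2 + [H⁺]²/(K1K2)) = 1 / (1 + 10^+2.82 + 10^+1.68)
   = 1 / (1 + 660.69 + 47.863) = 1/709.56 = 0.001409
[CO3²⁻] = α₂ × DIC = 0.001409 × 0.434 = 0.000612 mmol/L = 0.612 μmol/L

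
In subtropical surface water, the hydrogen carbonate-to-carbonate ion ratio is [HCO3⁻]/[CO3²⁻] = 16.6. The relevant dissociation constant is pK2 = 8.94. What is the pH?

From K2 = [H⁺][CO3²⁻]/[HCO3⁻]:  pH = pK2 − log₁₀([HCO3⁻]/[CO3²⁻])
log₁₀(16.6) = +1.220
pH = 8.94 − (+1.220) = 7.72

pH = 7.72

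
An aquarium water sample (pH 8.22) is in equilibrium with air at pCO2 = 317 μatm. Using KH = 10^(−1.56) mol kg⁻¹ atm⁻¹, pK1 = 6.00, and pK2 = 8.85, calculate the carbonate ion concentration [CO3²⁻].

[CO2*] = KH · pCO2 = 10^(−1.56) × 317×10^-6 = 8.731×10^-6 mol/kg
α₀ = 1/(1 + K1/[H⁺] + K1K2/[H⁺]²) = 1/(1 + 10^+2.22 + 10^+1.59) = 0.004858
DIC = [CO2*]/α₀ = 8.731×10^-6 / 0.004858 = 1.797 mmol/kg
[CO3²⁻] = α₂·DIC; α₂ = 0.1890, so [CO3²⁻] = 0.1890 × 1.797 = 0.340 mmol/kg

[CO3²⁻] = 0.340 mmol/kg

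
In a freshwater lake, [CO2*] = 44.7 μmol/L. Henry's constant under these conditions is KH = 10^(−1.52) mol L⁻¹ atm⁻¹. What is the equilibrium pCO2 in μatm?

pCO2 = 1480 μatm

KH = 10^(−1.52) = 3.020×10^-2 mol L⁻¹ atm⁻¹
pCO2 = [CO2*]/KH = 44.7×10^-6 / 3.020×10^-2 = 1.48×10^-3 atm = 1480 μatm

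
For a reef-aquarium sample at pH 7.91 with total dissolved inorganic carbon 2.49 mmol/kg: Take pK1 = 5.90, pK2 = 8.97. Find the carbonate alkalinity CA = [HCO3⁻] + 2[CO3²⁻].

CA = 2.67 mmol/kg

CA = [HCO3⁻] + 2[CO3²⁻] = (α₁ + 2α₂)·DIC
At pH 7.91: [H⁺]/K1 = 10^-2.01 = 0.0097724, K2/[H⁺] = 10^-1.06 = 0.087096
α₁ = 1/(1 + 0.0097724 + 0.087096) = 1/1.0969 = 0.9117; α₂ = α₁·K2/[H⁺] = 0.07940
α₁ + 2α₂ = 1.0705
CA = 1.0705 × 2.49 = 2.67 mmol/kg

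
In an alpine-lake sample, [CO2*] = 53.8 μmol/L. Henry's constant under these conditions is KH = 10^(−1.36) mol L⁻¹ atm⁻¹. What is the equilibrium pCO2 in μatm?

pCO2 = 1230 μatm

KH = 10^(−1.36) = 4.365×10^-2 mol L⁻¹ atm⁻¹
pCO2 = [CO2*]/KH = 53.8×10^-6 / 4.365×10^-2 = 1.23×10^-3 atm = 1230 μatm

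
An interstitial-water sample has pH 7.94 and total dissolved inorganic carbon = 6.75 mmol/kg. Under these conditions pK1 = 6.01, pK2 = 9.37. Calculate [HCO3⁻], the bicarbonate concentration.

[HCO3⁻] = 6.44 mmol/kg

α₁ = 1 / (1 + [H⁺]/K1 + K2/[H⁺]) = 1 / (1 + 10^-1.93 + 10^-1.43)
   = 1 / (1 + 0.011749 + 0.037154) = 1/1.0489 = 0.9534
[HCO3⁻] = α₁ × DIC = 0.9534 × 6.75 = 6.44 mmol/kg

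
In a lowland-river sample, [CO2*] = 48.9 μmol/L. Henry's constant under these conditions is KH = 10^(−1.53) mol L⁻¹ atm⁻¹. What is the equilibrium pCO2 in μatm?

KH = 10^(−1.53) = 2.951×10^-2 mol L⁻¹ atm⁻¹
pCO2 = [CO2*]/KH = 48.9×10^-6 / 2.951×10^-2 = 1.66×10^-3 atm = 1660 μatm

pCO2 = 1660 μatm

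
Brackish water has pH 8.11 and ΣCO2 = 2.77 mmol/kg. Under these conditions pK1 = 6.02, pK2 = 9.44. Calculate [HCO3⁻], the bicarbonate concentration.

α₁ = 1 / (1 + [H⁺]/K1 + K2/[H⁺]) = 1 / (1 + 10^-2.09 + 10^-1.33)
   = 1 / (1 + 0.0081283 + 0.046774) = 1/1.0549 = 0.9480
[HCO3⁻] = α₁ × DIC = 0.9480 × 2.77 = 2.63 mmol/kg

[HCO3⁻] = 2.63 mmol/kg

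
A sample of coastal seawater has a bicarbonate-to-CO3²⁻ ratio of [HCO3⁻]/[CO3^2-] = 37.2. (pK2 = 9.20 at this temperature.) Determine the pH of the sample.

pH = 7.63

From K2 = [H⁺][CO3^2-]/[HCO3⁻]:  pH = pK2 − log₁₀([HCO3⁻]/[CO3^2-])
log₁₀(37.2) = +1.571
pH = 9.20 − (+1.571) = 7.63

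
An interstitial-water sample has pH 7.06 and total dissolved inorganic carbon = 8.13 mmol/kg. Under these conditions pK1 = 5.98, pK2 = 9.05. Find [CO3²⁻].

α₂ = 1 / (1 + [H⁺]/K2 + [H⁺]²/(K1K2)) = 1 / (1 + 10^+1.99 + 10^+0.91)
   = 1 / (1 + 97.724 + 8.1283) = 1/106.85 = 0.009359
[CO3²⁻] = α₂ × DIC = 0.009359 × 8.13 = 0.0761 mmol/kg

[CO3²⁻] = 0.0761 mmol/kg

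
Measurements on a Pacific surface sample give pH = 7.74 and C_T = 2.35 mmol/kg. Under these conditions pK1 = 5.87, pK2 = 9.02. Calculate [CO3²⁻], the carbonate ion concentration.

[CO3²⁻] = 0.116 mmol/kg

α₂ = 1 / (1 + [H⁺]/K2 + [H⁺]²/(K1K2)) = 1 / (1 + 10^+1.28 + 10^-0.59)
   = 1 / (1 + 19.055 + 0.25704) = 1/20.312 = 0.04923
[CO3²⁻] = α₂ × DIC = 0.04923 × 2.35 = 0.116 mmol/kg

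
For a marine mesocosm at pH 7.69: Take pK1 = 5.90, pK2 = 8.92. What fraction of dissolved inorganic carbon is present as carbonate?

α₂ = 0.0548

α₂ = 1 / (1 + [H⁺]/K2 + [H⁺]²/(K1K2)) = 1 / (1 + 10^+1.23 + 10^-0.56)
   = 1 / (1 + 16.982 + 0.27542) = 1/18.258 = 0.05477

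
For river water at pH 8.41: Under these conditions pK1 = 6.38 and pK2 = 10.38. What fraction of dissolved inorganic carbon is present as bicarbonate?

α₁ = 0.980

α₁ = 1 / (1 + [H⁺]/K1 + K2/[H⁺]) = 1 / (1 + 10^-2.03 + 10^-1.97)
   = 1 / (1 + 0.0093325 + 0.010715) = 1/1.0200 = 0.9803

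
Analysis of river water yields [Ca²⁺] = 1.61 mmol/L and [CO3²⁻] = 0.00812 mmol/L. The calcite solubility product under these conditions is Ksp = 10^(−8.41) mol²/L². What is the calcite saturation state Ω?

Ω = 3.36

Ksp = 10^(−8.41) = 3.890×10^-9
Ω = [Ca²⁺][CO3²⁻]/Ksp = (1.61×10^-3)(0.00812×10^-3) / 3.890×10^-9 = 3.36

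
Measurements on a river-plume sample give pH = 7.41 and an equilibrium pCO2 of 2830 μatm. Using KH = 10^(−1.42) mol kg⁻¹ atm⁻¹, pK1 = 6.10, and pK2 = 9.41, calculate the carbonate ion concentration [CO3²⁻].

[CO2*] = KH · pCO2 = 10^(−1.42) × 2830×10^-6 = 1.076×10^-4 mol/kg
α₀ = 1/(1 + K1/[H⁺] + K1K2/[H⁺]²) = 1/(1 + 10^+1.31 + 10^-0.69) = 0.04625
DIC = [CO2*]/α₀ = 1.076×10^-4 / 0.04625 = 2.326 mmol/kg
[CO3²⁻] = α₂·DIC; α₂ = 0.009443, so [CO3²⁻] = 0.009443 × 2.326 = 0.0220 mmol/kg

[CO3²⁻] = 0.0220 mmol/kg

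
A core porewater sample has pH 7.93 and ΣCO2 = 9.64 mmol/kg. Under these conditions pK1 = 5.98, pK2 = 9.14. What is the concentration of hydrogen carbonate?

α₁ = 1 / (1 + [H⁺]/K1 + K2/[H⁺]) = 1 / (1 + 10^-1.95 + 10^-1.21)
   = 1 / (1 + 0.011220 + 0.061660) = 1/1.0729 = 0.9321
[HCO3⁻] = α₁ × DIC = 0.9321 × 9.64 = 8.99 mmol/kg

[HCO3⁻] = 8.99 mmol/kg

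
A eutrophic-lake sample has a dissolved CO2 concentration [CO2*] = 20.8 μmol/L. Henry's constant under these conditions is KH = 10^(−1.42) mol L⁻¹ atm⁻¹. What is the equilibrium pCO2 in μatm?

KH = 10^(−1.42) = 3.802×10^-2 mol L⁻¹ atm⁻¹
pCO2 = [CO2*]/KH = 20.8×10^-6 / 3.802×10^-2 = 5.47×10^-4 atm = 547 μatm

pCO2 = 547 μatm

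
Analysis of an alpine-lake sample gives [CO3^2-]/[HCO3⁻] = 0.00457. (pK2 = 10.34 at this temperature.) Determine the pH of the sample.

pH = 8.00

From K2 = [H⁺][CO3^2-]/[HCO3⁻]:  pH = pK2 + log₁₀([CO3^2-]/[HCO3⁻])
log₁₀(0.00457) = -2.340
pH = 10.34 + (-2.340) = 8.00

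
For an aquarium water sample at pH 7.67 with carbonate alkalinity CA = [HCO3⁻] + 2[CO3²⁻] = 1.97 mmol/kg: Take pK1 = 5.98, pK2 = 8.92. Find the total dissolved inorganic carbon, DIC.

CA = [HCO3⁻] + 2[CO3²⁻] = (α₁ + 2α₂)·DIC
At pH 7.67: [H⁺]/K1 = 10^-1.69 = 0.020417, K2/[H⁺] = 10^-1.25 = 0.056234
α₁ = 1/(1 + 0.020417 + 0.056234) = 1/1.0767 = 0.9288; α₂ = α₁·K2/[H⁺] = 0.05223
α₁ + 2α₂ = 1.0333
DIC = CA / (α₁ + 2α₂) = 1.97 / 1.0333 = 1.91 mmol/kg

DIC = 1.91 mmol/kg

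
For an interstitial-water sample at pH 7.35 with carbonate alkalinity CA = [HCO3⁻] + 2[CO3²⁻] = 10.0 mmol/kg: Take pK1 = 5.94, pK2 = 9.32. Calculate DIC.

DIC = 10.3 mmol/kg

CA = [HCO3⁻] + 2[CO3²⁻] = (α₁ + 2α₂)·DIC
At pH 7.35: [H⁺]/K1 = 10^-1.41 = 0.038905, K2/[H⁺] = 10^-1.97 = 0.010715
α₁ = 1/(1 + 0.038905 + 0.010715) = 1/1.0496 = 0.9527; α₂ = α₁·K2/[H⁺] = 0.01021
α₁ + 2α₂ = 0.9731
DIC = CA / (α₁ + 2α₂) = 10.0 / 0.9731 = 10.3 mmol/kg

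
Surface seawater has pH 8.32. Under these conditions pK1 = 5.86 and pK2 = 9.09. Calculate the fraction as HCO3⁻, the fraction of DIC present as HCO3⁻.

α₁ = 0.852

α₁ = 1 / (1 + [H⁺]/K1 + K2/[H⁺]) = 1 / (1 + 10^-2.46 + 10^-0.77)
   = 1 / (1 + 0.0034674 + 0.16982) = 1/1.1733 = 0.8523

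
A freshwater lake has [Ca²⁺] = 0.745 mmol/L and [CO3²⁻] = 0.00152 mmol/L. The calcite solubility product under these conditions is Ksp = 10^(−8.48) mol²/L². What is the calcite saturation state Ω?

Ω = 0.342

Ksp = 10^(−8.48) = 3.311×10^-9
Ω = [Ca²⁺][CO3²⁻]/Ksp = (0.745×10^-3)(0.00152×10^-3) / 3.311×10^-9 = 0.342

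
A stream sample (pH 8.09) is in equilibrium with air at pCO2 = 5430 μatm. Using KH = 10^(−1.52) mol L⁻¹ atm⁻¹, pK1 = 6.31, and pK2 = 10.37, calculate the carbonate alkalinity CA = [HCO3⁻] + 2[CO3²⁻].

CA = 9.98 mmol/L

[CO2*] = KH · pCO2 = 10^(−1.52) × 5430×10^-6 = 1.640×10^-4 mol/L
α₀ = 1/(1 + K1/[H⁺] + K1K2/[H⁺]²) = 1/(1 + 10^+1.78 + 10^-0.50) = 0.01624
DIC = [CO2*]/α₀ = 1.640×10^-4 / 0.01624 = 10.10 mmol/L
CA = (α₁ + 2α₂)·DIC = (0.9786 + 2×0.005136) × 10.10 = 9.98 mmol/L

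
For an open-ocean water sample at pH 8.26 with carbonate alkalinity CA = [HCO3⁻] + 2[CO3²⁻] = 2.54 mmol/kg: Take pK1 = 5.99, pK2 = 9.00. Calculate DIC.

DIC = 2.21 mmol/kg

CA = [HCO3⁻] + 2[CO3²⁻] = (α₁ + 2α₂)·DIC
At pH 8.26: [H⁺]/K1 = 10^-2.27 = 0.0053703, K2/[H⁺] = 10^-0.74 = 0.18197
α₁ = 1/(1 + 0.0053703 + 0.18197) = 1/1.1873 = 0.8422; α₂ = α₁·K2/[H⁺] = 0.1533
α₁ + 2α₂ = 1.1487
DIC = CA / (α₁ + 2α₂) = 2.54 / 1.1487 = 2.21 mmol/kg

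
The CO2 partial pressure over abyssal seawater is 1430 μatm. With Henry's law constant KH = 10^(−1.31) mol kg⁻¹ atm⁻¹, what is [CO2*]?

KH = 10^(−1.31) = 4.898×10^-2 mol kg⁻¹ atm⁻¹
[CO2*] = KH · pCO2 = 4.898×10^-2 × 1430×10^-6 atm = 7.00×10^-5 mol/kg

[CO2*] = 70.0 μmol/kg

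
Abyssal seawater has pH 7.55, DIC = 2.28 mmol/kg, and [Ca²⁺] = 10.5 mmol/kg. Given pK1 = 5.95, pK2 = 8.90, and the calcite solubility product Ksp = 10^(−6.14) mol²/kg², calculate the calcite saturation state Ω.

α₂ = 1 / (1 + [H⁺]/K2 + [H⁺]²/(K1K2)) = 1 / (1 + 10^+1.35 + 10^-0.25)
   = 1 / (1 + 22.387 + 0.56234) = 1/23.950 = 0.04175
[CO3²⁻] = α₂ × DIC = 0.04175 × 2.28 = 0.09520 mmol/kg
Ksp = 10^(−6.14) = 7.244×10^-7
Ω = [Ca²⁺][CO3²⁻]/Ksp = (10.5×10^-3)(9.520×10^-5) / 7.244×10^-7 = 1.38

Ω = 1.38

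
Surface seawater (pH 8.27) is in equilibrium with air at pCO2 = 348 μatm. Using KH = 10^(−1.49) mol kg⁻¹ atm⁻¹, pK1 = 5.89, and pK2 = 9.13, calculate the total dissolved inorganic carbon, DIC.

DIC = 3.09 mmol/kg

[CO2*] = KH · pCO2 = 10^(−1.49) × 348×10^-6 = 1.126×10^-5 mol/kg
α₀ = 1/(1 + K1/[H⁺] + K1K2/[H⁺]²) = 1/(1 + 10^+2.38 + 10^+1.52) = 0.003650
DIC = [CO2*]/α₀ = 1.126×10^-5 / 0.003650 = 3.09 mmol/kg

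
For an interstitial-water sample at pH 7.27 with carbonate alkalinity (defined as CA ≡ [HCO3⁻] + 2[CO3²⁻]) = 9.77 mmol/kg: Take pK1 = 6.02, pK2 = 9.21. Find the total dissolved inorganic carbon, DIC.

DIC = 10.2 mmol/kg

CA = [HCO3⁻] + 2[CO3²⁻] = (α₁ + 2α₂)·DIC
At pH 7.27: [H⁺]/K1 = 10^-1.25 = 0.056234, K2/[H⁺] = 10^-1.94 = 0.011482
α₁ = 1/(1 + 0.056234 + 0.011482) = 1/1.0677 = 0.9366; α₂ = α₁·K2/[H⁺] = 0.01075
α₁ + 2α₂ = 0.9581
DIC = CA / (α₁ + 2α₂) = 9.77 / 0.9581 = 10.2 mmol/kg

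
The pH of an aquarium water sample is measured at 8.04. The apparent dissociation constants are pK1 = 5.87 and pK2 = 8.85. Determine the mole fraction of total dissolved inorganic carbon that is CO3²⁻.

α₂ = 0.133

α₂ = 1 / (1 + [H⁺]/K2 + [H⁺]²/(K1K2)) = 1 / (1 + 10^+0.81 + 10^-1.36)
   = 1 / (1 + 6.4565 + 0.043652) = 1/7.5002 = 0.1333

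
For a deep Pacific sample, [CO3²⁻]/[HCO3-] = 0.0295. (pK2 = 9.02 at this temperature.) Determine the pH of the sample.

pH = 7.49

From K2 = [H⁺][CO3²⁻]/[HCO3-]:  pH = pK2 + log₁₀([CO3²⁻]/[HCO3-])
log₁₀(0.0295) = -1.530
pH = 9.02 + (-1.530) = 7.49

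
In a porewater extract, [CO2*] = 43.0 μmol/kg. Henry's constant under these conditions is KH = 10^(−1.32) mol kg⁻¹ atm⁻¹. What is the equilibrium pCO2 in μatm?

pCO2 = 898 μatm

KH = 10^(−1.32) = 4.786×10^-2 mol kg⁻¹ atm⁻¹
pCO2 = [CO2*]/KH = 43.0×10^-6 / 4.786×10^-2 = 8.98×10^-4 atm = 898 μatm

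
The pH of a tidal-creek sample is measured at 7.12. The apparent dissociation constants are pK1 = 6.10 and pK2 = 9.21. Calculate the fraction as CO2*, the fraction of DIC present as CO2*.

α₀ = 0.0865

α₀ = 1 / (1 + K1/[H⁺] + K1K2/[H⁺]²) = 1 / (1 + 10^+1.02 + 10^-1.07)
   = 1 / (1 + 10.471 + 0.085114) = 1/11.556 = 0.08653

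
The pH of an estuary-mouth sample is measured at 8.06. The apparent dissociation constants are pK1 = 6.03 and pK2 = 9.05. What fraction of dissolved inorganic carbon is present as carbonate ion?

α₂ = 0.0921

α₂ = 1 / (1 + [H⁺]/K2 + [H⁺]²/(K1K2)) = 1 / (1 + 10^+0.99 + 10^-1.04)
   = 1 / (1 + 9.7724 + 0.091201) = 1/10.864 = 0.09205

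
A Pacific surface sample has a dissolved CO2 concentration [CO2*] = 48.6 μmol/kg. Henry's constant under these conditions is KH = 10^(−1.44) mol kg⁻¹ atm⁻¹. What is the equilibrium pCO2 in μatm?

pCO2 = 1340 μatm

KH = 10^(−1.44) = 3.631×10^-2 mol kg⁻¹ atm⁻¹
pCO2 = [CO2*]/KH = 48.6×10^-6 / 3.631×10^-2 = 1.34×10^-3 atm = 1340 μatm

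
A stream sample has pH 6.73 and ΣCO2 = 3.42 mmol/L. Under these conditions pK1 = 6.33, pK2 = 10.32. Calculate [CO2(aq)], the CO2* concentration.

[CO2*] = 0.974 mmol/L

α₀ = 1 / (1 + K1/[H⁺] + K1K2/[H⁺]²) = 1 / (1 + 10^+0.40 + 10^-3.19)
   = 1 / (1 + 2.5119 + 0.00064565) = 1/3.5125 = 0.2847
[CO2*] = α₀ × DIC = 0.2847 × 3.42 = 0.974 mmol/L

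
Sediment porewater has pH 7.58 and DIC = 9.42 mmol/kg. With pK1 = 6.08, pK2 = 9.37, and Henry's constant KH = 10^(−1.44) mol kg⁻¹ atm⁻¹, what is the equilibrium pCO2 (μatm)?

α₀ = 1 / (1 + K1/[H⁺] + K1K2/[H⁺]²) = 1 / (1 + 10^+1.50 + 10^-0.29)
   = 1 / (1 + 31.623 + 0.51286) = 1/33.136 = 0.03018
[CO2*] = α₀ × DIC = 0.03018 × 9.42 = 0.2843 mmol/kg
pCO2 = [CO2*]/KH = 2.843×10^-4 / 3.631×10^-2 = 7830 μatm

pCO2 = 7830 μatm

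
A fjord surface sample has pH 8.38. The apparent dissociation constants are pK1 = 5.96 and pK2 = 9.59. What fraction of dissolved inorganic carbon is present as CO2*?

α₀ = 1 / (1 + K1/[H⁺] + K1K2/[H⁺]²) = 1 / (1 + 10^+2.42 + 10^+1.21)
   = 1 / (1 + 263.03 + 16.218) = 1/280.24 = 0.003568

α₀ = 0.00357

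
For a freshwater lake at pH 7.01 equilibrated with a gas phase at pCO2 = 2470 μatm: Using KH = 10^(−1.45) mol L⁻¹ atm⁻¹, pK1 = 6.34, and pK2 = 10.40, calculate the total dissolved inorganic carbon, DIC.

[CO2*] = KH · pCO2 = 10^(−1.45) × 2470×10^-6 = 8.764×10^-5 mol/L
α₀ = 1/(1 + K1/[H⁺] + K1K2/[H⁺]²) = 1/(1 + 10^+0.67 + 10^-2.72) = 0.1761
DIC = [CO2*]/α₀ = 8.764×10^-5 / 0.1761 = 0.498 mmol/L

DIC = 0.498 mmol/L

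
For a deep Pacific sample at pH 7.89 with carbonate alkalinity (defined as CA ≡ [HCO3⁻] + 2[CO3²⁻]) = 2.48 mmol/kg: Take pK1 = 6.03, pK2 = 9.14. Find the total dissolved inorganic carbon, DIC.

DIC = 2.39 mmol/kg

CA = [HCO3⁻] + 2[CO3²⁻] = (α₁ + 2α₂)·DIC
At pH 7.89: [H⁺]/K1 = 10^-1.86 = 0.013804, K2/[H⁺] = 10^-1.25 = 0.056234
α₁ = 1/(1 + 0.013804 + 0.056234) = 1/1.0700 = 0.9345; α₂ = α₁·K2/[H⁺] = 0.05255
α₁ + 2α₂ = 1.0397
DIC = CA / (α₁ + 2α₂) = 2.48 / 1.0397 = 2.39 mmol/kg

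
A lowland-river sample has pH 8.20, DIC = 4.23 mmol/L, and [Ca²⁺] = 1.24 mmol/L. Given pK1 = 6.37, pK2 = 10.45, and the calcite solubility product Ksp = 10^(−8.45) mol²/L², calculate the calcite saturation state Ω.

Ω = 8.15

α₂ = 1 / (1 + [H⁺]/K2 + [H⁺]²/(K1K2)) = 1 / (1 + 10^+2.25 + 10^+0.42)
   = 1 / (1 + 177.83 + 2.6303) = 1/181.46 = 0.005511
[CO3²⁻] = α₂ × DIC = 0.005511 × 4.23 = 0.02331 mmol/L
Ksp = 10^(−8.45) = 3.548×10^-9
Ω = [Ca²⁺][CO3²⁻]/Ksp = (1.24×10^-3)(2.331×10^-5) / 3.548×10^-9 = 8.15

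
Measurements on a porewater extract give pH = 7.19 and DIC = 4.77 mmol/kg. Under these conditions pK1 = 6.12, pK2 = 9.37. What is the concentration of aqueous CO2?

α₀ = 1 / (1 + K1/[H⁺] + K1K2/[H⁺]²) = 1 / (1 + 10^+1.07 + 10^-1.11)
   = 1 / (1 + 11.749 + 0.077625) = 1/12.827 = 0.07796
[CO2*] = α₀ × DIC = 0.07796 × 4.77 = 0.372 mmol/kg

[CO2*] = 0.372 mmol/kg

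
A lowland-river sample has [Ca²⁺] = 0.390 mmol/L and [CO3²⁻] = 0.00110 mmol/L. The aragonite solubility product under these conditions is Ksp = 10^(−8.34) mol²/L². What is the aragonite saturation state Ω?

Ksp = 10^(−8.34) = 4.571×10^-9
Ω = [Ca²⁺][CO3²⁻]/Ksp = (0.390×10^-3)(0.00110×10^-3) / 4.571×10^-9 = 0.0939

Ω = 0.0939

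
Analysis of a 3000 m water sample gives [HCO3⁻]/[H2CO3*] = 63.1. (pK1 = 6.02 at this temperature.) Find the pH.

pH = 7.82

From K1 = [H⁺][HCO3⁻]/[H2CO3*]:  pH = pK1 + log₁₀([HCO3⁻]/[H2CO3*])
log₁₀(63.1) = +1.800
pH = 6.02 + (+1.800) = 7.82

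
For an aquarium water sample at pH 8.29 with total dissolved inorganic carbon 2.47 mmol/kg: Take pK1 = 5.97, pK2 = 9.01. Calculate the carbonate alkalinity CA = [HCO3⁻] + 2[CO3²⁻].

CA = 2.85 mmol/kg

CA = [HCO3⁻] + 2[CO3²⁻] = (α₁ + 2α₂)·DIC
At pH 8.29: [H⁺]/K1 = 10^-2.32 = 0.0047863, K2/[H⁺] = 10^-0.72 = 0.19055
α₁ = 1/(1 + 0.0047863 + 0.19055) = 1/1.1953 = 0.8366; α₂ = α₁·K2/[H⁺] = 0.1594
α₁ + 2α₂ = 1.1554
CA = 1.1554 × 2.47 = 2.85 mmol/kg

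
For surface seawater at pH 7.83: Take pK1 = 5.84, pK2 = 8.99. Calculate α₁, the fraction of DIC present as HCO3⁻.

α₁ = 1 / (1 + [H⁺]/K1 + K2/[H⁺]) = 1 / (1 + 10^-1.99 + 10^-1.16)
   = 1 / (1 + 0.010233 + 0.069183) = 1/1.0794 = 0.9264

α₁ = 0.926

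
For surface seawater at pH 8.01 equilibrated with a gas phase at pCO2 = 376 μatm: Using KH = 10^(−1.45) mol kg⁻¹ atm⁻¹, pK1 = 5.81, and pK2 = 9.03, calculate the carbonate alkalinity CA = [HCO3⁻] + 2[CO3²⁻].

CA = 2.52 mmol/kg

[CO2*] = KH · pCO2 = 10^(−1.45) × 376×10^-6 = 1.334×10^-5 mol/kg
α₀ = 1/(1 + K1/[H⁺] + K1K2/[H⁺]²) = 1/(1 + 10^+2.20 + 10^+1.18) = 0.005727
DIC = [CO2*]/α₀ = 1.334×10^-5 / 0.005727 = 2.330 mmol/kg
CA = (α₁ + 2α₂)·DIC = (0.9076 + 2×0.08667) × 2.330 = 2.52 mmol/kg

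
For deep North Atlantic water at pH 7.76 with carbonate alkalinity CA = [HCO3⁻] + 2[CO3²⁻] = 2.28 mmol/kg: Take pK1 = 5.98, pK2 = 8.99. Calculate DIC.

CA = [HCO3⁻] + 2[CO3²⁻] = (α₁ + 2α₂)·DIC
At pH 7.76: [H⁺]/K1 = 10^-1.78 = 0.016596, K2/[H⁺] = 10^-1.23 = 0.058884
α₁ = 1/(1 + 0.016596 + 0.058884) = 1/1.0755 = 0.9298; α₂ = α₁·K2/[H⁺] = 0.05475
α₁ + 2α₂ = 1.0393
DIC = CA / (α₁ + 2α₂) = 2.28 / 1.0393 = 2.19 mmol/kg

DIC = 2.19 mmol/kg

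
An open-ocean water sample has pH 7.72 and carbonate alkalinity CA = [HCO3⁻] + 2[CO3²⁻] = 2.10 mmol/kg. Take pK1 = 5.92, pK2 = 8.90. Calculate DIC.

CA = [HCO3⁻] + 2[CO3²⁻] = (α₁ + 2α₂)·DIC
At pH 7.72: [H⁺]/K1 = 10^-1.80 = 0.015849, K2/[H⁺] = 10^-1.18 = 0.066069
α₁ = 1/(1 + 0.015849 + 0.066069) = 1/1.0819 = 0.9243; α₂ = α₁·K2/[H⁺] = 0.06107
α₁ + 2α₂ = 1.0464
DIC = CA / (α₁ + 2α₂) = 2.10 / 1.0464 = 2.01 mmol/kg

DIC = 2.01 mmol/kg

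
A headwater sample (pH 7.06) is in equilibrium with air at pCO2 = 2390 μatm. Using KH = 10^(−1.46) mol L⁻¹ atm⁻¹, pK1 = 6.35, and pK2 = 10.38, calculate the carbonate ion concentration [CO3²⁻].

[CO3²⁻] = 0.203 μmol/L

[CO2*] = KH · pCO2 = 10^(−1.46) × 2390×10^-6 = 8.287×10^-5 mol/L
α₀ = 1/(1 + K1/[H⁺] + K1K2/[H⁺]²) = 1/(1 + 10^+0.71 + 10^-2.61) = 0.1631
DIC = [CO2*]/α₀ = 8.287×10^-5 / 0.1631 = 0.5081 mmol/L
[CO3²⁻] = α₂·DIC; α₂ = 0.0004004, so [CO3²⁻] = 0.0004004 × 0.5081 = 0.000203 mmol/L = 0.203 μmol/L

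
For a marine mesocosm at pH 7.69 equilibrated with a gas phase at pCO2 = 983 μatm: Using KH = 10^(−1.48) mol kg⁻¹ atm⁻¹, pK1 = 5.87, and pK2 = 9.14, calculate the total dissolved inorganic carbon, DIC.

DIC = 2.26 mmol/kg

[CO2*] = KH · pCO2 = 10^(−1.48) × 983×10^-6 = 3.255×10^-5 mol/kg
α₀ = 1/(1 + K1/[H⁺] + K1K2/[H⁺]²) = 1/(1 + 10^+1.82 + 10^+0.37) = 0.01441
DIC = [CO2*]/α₀ = 3.255×10^-5 / 0.01441 = 2.26 mmol/kg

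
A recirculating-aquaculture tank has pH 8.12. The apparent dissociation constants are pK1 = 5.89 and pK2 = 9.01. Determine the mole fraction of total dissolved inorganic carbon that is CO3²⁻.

α₂ = 1 / (1 + [H⁺]/K2 + [H⁺]²/(K1K2)) = 1 / (1 + 10^+0.89 + 10^-1.34)
   = 1 / (1 + 7.7625 + 0.045709) = 1/8.8082 = 0.1135

α₂ = 0.114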